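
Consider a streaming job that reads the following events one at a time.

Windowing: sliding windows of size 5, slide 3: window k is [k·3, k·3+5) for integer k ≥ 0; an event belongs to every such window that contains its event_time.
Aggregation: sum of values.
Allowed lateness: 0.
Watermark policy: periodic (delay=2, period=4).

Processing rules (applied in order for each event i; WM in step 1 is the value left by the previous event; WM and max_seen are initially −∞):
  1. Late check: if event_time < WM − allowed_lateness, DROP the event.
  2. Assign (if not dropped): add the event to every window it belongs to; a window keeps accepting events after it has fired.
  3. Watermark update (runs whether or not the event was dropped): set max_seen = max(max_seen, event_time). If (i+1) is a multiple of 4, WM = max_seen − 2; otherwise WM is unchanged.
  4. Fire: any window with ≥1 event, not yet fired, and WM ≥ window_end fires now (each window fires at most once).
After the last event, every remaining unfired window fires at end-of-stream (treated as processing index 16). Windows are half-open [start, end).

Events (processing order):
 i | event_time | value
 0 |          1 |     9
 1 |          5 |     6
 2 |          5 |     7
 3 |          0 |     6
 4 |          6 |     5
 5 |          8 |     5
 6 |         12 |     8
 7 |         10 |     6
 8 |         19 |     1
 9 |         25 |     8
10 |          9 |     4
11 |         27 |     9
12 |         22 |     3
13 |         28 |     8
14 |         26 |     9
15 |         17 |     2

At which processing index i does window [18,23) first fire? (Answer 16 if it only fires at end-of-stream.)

11

i=0 t=1 v=9: → [0,5); WM=−∞
i=1 t=5 v=6: → [3,8); WM=−∞
i=2 t=5 v=7: → [3,8); WM=−∞
i=3 t=0 v=6: → [0,5); WM=3
i=4 t=6 v=5: → [6,11),[3,8); WM=3
i=5 t=8 v=5: → [6,11); WM=3
i=6 t=12 v=8: → [12,17),[9,14); WM=3
i=7 t=10 v=6: → [9,14),[6,11); WM=10; [0,5) fires=15 [3,8) fires=18
i=8 t=19 v=1: → [18,23),[15,20); WM=10
i=9 t=25 v=8: → [24,29),[21,26); WM=10
i=10 t=9 v=4: DROP (t<10-0); WM=10
i=11 t=27 v=9: → [27,32),[24,29); WM=25; [6,11) fires=16 [9,14) fires=14 [12,17) fires=8 [15,20) fires=1 [18,23) fires=1
i=12 t=22 v=3: DROP (t<25-0); WM=25
i=13 t=28 v=8: → [27,32),[24,29); WM=25
i=14 t=26 v=9: → [24,29); WM=25
i=15 t=17 v=2: DROP (t<25-0); WM=26; [21,26) fires=8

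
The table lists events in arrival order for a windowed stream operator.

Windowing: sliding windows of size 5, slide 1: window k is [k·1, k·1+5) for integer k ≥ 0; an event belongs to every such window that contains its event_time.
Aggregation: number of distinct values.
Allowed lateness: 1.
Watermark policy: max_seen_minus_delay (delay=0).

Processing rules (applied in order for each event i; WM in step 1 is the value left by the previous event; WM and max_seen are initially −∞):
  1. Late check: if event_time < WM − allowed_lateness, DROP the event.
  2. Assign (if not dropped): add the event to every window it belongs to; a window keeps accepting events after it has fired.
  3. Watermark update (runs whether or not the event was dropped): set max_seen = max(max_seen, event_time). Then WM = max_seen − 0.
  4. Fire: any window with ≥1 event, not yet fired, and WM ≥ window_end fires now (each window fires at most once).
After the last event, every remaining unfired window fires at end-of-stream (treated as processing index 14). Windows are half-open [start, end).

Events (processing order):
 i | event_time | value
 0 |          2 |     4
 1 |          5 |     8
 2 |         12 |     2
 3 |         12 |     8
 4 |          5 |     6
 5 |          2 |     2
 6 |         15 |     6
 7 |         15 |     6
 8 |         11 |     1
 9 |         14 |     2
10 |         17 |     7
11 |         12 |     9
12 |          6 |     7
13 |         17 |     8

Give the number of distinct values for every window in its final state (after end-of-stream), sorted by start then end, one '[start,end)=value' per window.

[0,5)=1 [1,6)=2 [2,7)=2 [3,8)=1 [4,9)=1 [5,10)=1 [8,13)=2 [9,14)=2 [10,15)=2 [11,16)=3 [12,17)=3 [13,18)=4 [14,19)=4 [15,20)=3 [16,21)=2 [17,22)=2

i=0 t=2 v=4: → [2,7),[1,6),[0,5); WM=2
i=1 t=5 v=8: → [5,10),[4,9),[3,8),[2,7),[1,6); WM=5; [0,5) fires=1
i=2 t=12 v=2: → [12,17),[11,16),[10,15),[9,14),[8,13); WM=12; [1,6) fires=2 [2,7) fires=2 [3,8) fires=1 [4,9) fires=1 [5,10) fires=1
i=3 t=12 v=8: → [12,17),[11,16),[10,15),[9,14),[8,13); WM=12
i=4 t=5 v=6: DROP (t<12-1); WM=12
i=5 t=2 v=2: DROP (t<12-1); WM=12
i=6 t=15 v=6: → [15,20),[14,19),[13,18),[12,17),[11,16); WM=15; [8,13) fires=2 [9,14) fires=2 [10,15) fires=2
i=7 t=15 v=6: → [15,20),[14,19),[13,18),[12,17),[11,16); WM=15
i=8 t=11 v=1: DROP (t<15-1); WM=15
i=9 t=14 v=2: → [14,19),[13,18),[12,17),[11,16),[10,15); WM=15
i=10 t=17 v=7: → [17,22),[16,21),[15,20),[14,19),[13,18); WM=17; [11,16) fires=3 [12,17) fires=3
i=11 t=12 v=9: DROP (t<17-1); WM=17
i=12 t=6 v=7: DROP (t<17-1); WM=17
i=13 t=17 v=8: → [17,22),[16,21),[15,20),[14,19),[13,18); WM=17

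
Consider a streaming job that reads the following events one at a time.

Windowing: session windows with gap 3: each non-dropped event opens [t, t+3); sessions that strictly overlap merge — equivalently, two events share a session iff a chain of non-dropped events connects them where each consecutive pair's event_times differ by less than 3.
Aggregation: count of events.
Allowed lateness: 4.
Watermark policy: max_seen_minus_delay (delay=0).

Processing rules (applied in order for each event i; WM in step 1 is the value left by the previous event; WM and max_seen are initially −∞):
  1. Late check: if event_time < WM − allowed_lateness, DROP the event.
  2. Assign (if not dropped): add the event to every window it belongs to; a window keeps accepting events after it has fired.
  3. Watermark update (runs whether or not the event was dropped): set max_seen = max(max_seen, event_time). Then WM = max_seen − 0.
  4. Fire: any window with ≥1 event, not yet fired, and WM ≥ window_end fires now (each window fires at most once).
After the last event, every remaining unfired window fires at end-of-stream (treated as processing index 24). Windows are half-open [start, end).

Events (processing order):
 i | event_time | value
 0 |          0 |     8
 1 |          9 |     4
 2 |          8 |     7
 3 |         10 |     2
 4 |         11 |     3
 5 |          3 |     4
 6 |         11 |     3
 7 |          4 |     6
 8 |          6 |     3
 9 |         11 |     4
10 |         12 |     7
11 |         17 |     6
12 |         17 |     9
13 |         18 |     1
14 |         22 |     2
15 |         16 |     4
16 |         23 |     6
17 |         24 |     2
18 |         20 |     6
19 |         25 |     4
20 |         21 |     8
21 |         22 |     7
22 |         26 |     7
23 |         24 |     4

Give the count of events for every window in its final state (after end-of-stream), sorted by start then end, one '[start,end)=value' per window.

[0,3)=1 [8,15)=7 [17,29)=12

i=0 t=0 v=8: → [0,3); WM=0
i=1 t=9 v=4: → [9,12); WM=9
i=2 t=8 v=7: → [8,12); WM=9
i=3 t=10 v=2: → [8,13); WM=10
i=4 t=11 v=3: → [8,14); WM=11
i=5 t=3 v=4: DROP (t<11-4); WM=11
i=6 t=11 v=3: → [8,14); WM=11
i=7 t=4 v=6: DROP (t<11-4); WM=11
i=8 t=6 v=3: DROP (t<11-4); WM=11
i=9 t=11 v=4: → [8,14); WM=11
i=10 t=12 v=7: → [8,15); WM=12
i=11 t=17 v=6: → [17,20); WM=17
i=12 t=17 v=9: → [17,20); WM=17
i=13 t=18 v=1: → [17,21); WM=18
i=14 t=22 v=2: → [22,25); WM=22
i=15 t=16 v=4: DROP (t<22-4); WM=22
i=16 t=23 v=6: → [22,26); WM=23
i=17 t=24 v=2: → [22,27); WM=24
i=18 t=20 v=6: → [17,27); WM=24
i=19 t=25 v=4: → [17,28); WM=25
i=20 t=21 v=8: → [17,28); WM=25
i=21 t=22 v=7: → [17,28); WM=25
i=22 t=26 v=7: → [17,29); WM=26
i=23 t=24 v=4: → [17,29); WM=26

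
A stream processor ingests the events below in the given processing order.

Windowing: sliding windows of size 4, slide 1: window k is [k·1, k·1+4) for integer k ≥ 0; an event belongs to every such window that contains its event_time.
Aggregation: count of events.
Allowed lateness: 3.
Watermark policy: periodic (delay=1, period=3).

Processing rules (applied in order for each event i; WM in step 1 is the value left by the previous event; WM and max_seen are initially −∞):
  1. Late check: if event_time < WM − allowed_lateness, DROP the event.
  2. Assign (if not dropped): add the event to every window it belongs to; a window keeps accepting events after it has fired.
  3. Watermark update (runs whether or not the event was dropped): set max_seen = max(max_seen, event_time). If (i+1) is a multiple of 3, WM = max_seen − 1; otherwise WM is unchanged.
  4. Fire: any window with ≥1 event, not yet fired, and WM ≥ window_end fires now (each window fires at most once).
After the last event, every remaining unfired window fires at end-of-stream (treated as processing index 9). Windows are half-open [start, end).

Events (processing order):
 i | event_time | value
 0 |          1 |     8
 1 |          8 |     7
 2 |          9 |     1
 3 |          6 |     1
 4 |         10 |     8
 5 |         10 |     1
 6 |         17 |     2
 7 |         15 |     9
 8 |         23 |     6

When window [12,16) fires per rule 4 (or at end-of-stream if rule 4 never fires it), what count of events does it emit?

i=0 t=1 v=8: → [1,5),[0,4); WM=−∞
i=1 t=8 v=7: → [8,12),[7,11),[6,10),[5,9); WM=−∞
i=2 t=9 v=1: → [9,13),[8,12),[7,11),[6,10); WM=8; [0,4) fires=1 [1,5) fires=1
i=3 t=6 v=1: → [6,10),[5,9),[4,8),[3,7); WM=8; [3,7) fires=1 [4,8) fires=1
i=4 t=10 v=8: → [10,14),[9,13),[8,12),[7,11); WM=8
i=5 t=10 v=1: → [10,14),[9,13),[8,12),[7,11); WM=9; [5,9) fires=2
i=6 t=17 v=2: → [17,21),[16,20),[15,19),[14,18); WM=9
i=7 t=15 v=9: → [15,19),[14,18),[13,17),[12,16); WM=9
i=8 t=23 v=6: → [23,27),[22,26),[21,25),[20,24); WM=22; [6,10) fires=3 [7,11) fires=4 [8,12) fires=4 [9,13) fires=3 [10,14) fires=2 [12,16) fires=1 [13,17) fires=1 [14,18) fires=2 [15,19) fires=2 [16,20) fires=1 [17,21) fires=1

1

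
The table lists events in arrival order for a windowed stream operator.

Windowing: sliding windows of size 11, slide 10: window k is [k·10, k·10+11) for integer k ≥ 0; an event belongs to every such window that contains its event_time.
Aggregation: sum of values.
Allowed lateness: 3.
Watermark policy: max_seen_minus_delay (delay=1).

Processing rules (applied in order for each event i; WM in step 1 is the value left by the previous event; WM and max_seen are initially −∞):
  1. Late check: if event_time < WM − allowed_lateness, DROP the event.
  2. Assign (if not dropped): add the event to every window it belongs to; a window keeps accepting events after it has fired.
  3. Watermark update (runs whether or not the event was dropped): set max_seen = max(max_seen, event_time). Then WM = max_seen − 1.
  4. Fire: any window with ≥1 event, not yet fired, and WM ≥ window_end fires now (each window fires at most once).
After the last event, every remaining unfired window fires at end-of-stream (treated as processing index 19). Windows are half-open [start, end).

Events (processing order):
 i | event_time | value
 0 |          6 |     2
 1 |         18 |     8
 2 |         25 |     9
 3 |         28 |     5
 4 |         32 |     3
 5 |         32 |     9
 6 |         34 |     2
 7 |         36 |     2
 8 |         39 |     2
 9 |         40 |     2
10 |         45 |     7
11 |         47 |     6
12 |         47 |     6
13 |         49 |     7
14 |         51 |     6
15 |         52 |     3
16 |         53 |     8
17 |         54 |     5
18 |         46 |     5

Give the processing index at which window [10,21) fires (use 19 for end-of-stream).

i=0 t=6 v=2: → [0,11); WM=5
i=1 t=18 v=8: → [10,21); WM=17; [0,11) fires=2
i=2 t=25 v=9: → [20,31); WM=24; [10,21) fires=8
i=3 t=28 v=5: → [20,31); WM=27
i=4 t=32 v=3: → [30,41); WM=31; [20,31) fires=14
i=5 t=32 v=9: → [30,41); WM=31
i=6 t=34 v=2: → [30,41); WM=33
i=7 t=36 v=2: → [30,41); WM=35
i=8 t=39 v=2: → [30,41); WM=38
i=9 t=40 v=2: → [40,51),[30,41); WM=39
i=10 t=45 v=7: → [40,51); WM=44; [30,41) fires=20
i=11 t=47 v=6: → [40,51); WM=46
i=12 t=47 v=6: → [40,51); WM=46
i=13 t=49 v=7: → [40,51); WM=48
i=14 t=51 v=6: → [50,61); WM=50
i=15 t=52 v=3: → [50,61); WM=51; [40,51) fires=28
i=16 t=53 v=8: → [50,61); WM=52
i=17 t=54 v=5: → [50,61); WM=53
i=18 t=46 v=5: DROP (t<53-3); WM=53

2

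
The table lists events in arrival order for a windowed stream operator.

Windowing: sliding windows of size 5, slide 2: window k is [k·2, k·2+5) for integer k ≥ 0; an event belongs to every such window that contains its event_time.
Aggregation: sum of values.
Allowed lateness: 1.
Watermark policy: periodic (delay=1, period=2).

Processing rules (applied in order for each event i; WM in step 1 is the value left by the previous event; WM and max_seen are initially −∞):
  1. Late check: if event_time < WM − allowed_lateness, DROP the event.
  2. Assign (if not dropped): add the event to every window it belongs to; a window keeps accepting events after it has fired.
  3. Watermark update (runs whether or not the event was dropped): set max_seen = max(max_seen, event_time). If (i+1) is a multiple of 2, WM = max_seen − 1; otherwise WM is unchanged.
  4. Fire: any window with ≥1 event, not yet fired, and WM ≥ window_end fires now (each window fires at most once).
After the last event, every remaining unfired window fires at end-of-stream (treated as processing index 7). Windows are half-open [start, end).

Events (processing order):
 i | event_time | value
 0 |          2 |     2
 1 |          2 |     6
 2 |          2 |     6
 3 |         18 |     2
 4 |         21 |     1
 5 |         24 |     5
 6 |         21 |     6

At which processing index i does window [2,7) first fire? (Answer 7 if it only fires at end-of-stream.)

3

i=0 t=2 v=2: → [2,7),[0,5); WM=−∞
i=1 t=2 v=6: → [2,7),[0,5); WM=1
i=2 t=2 v=6: → [2,7),[0,5); WM=1
i=3 t=18 v=2: → [18,23),[16,21),[14,19); WM=17; [0,5) fires=14 [2,7) fires=14
i=4 t=21 v=1: → [20,25),[18,23); WM=17
i=5 t=24 v=5: → [24,29),[22,27),[20,25); WM=23; [14,19) fires=2 [16,21) fires=2 [18,23) fires=3
i=6 t=21 v=6: DROP (t<23-1); WM=23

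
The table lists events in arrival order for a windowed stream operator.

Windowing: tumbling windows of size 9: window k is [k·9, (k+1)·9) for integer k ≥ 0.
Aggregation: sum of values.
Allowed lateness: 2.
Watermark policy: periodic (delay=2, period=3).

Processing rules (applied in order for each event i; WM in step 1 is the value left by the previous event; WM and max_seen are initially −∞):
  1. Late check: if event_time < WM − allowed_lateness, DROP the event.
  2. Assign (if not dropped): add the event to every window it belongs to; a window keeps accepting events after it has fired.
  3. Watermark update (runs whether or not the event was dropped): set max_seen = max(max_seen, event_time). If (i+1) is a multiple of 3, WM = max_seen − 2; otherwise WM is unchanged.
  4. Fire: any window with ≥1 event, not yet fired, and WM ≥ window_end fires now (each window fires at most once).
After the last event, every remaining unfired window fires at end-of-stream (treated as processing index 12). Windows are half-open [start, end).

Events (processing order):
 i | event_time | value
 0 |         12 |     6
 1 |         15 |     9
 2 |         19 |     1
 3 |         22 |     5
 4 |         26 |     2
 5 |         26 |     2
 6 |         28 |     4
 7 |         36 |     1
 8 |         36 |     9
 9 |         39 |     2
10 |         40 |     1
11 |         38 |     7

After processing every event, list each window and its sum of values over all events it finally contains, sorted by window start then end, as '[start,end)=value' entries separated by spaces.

i=0 t=12 v=6: → [9,18); WM=−∞
i=1 t=15 v=9: → [9,18); WM=−∞
i=2 t=19 v=1: → [18,27); WM=17
i=3 t=22 v=5: → [18,27); WM=17
i=4 t=26 v=2: → [18,27); WM=17
i=5 t=26 v=2: → [18,27); WM=24; [9,18) fires=15
i=6 t=28 v=4: → [27,36); WM=24
i=7 t=36 v=1: → [36,45); WM=24
i=8 t=36 v=9: → [36,45); WM=34; [18,27) fires=10
i=9 t=39 v=2: → [36,45); WM=34
i=10 t=40 v=1: → [36,45); WM=34
i=11 t=38 v=7: → [36,45); WM=38; [27,36) fires=4

[9,18)=15 [18,27)=10 [27,36)=4 [36,45)=20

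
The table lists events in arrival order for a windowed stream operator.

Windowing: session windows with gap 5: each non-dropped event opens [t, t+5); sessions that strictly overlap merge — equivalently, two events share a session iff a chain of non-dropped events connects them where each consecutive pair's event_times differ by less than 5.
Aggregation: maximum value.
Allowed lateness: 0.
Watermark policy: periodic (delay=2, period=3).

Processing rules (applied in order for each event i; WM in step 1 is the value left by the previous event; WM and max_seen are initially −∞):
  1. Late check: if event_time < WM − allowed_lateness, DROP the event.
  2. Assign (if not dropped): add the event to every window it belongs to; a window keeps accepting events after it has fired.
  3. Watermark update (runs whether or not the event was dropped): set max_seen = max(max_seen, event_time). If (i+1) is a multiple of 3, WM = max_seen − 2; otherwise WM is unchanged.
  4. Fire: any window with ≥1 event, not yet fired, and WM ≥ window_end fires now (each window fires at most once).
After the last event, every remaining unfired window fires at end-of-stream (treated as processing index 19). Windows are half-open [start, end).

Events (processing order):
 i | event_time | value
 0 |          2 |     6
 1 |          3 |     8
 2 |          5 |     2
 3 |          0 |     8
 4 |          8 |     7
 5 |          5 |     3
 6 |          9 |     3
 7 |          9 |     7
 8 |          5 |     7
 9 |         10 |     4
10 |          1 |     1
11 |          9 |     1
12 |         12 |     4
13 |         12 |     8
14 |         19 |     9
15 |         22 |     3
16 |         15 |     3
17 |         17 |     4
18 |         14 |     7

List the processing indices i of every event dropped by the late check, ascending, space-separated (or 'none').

i=0 t=2 v=6: → [2,7); WM=−∞
i=1 t=3 v=8: → [2,8); WM=−∞
i=2 t=5 v=2: → [2,10); WM=3
i=3 t=0 v=8: DROP (t<3-0); WM=3
i=4 t=8 v=7: → [2,13); WM=3
i=5 t=5 v=3: → [2,13); WM=6
i=6 t=9 v=3: → [2,14); WM=6
i=7 t=9 v=7: → [2,14); WM=6
i=8 t=5 v=7: DROP (t<6-0); WM=7
i=9 t=10 v=4: → [2,15); WM=7
i=10 t=1 v=1: DROP (t<7-0); WM=7
i=11 t=9 v=1: → [2,15); WM=8
i=12 t=12 v=4: → [2,17); WM=8
i=13 t=12 v=8: → [2,17); WM=8
i=14 t=19 v=9: → [19,24); WM=17
i=15 t=22 v=3: → [19,27); WM=17
i=16 t=15 v=3: DROP (t<17-0); WM=17
i=17 t=17 v=4: → [17,27); WM=20
i=18 t=14 v=7: DROP (t<20-0); WM=20

3 8 10 16 18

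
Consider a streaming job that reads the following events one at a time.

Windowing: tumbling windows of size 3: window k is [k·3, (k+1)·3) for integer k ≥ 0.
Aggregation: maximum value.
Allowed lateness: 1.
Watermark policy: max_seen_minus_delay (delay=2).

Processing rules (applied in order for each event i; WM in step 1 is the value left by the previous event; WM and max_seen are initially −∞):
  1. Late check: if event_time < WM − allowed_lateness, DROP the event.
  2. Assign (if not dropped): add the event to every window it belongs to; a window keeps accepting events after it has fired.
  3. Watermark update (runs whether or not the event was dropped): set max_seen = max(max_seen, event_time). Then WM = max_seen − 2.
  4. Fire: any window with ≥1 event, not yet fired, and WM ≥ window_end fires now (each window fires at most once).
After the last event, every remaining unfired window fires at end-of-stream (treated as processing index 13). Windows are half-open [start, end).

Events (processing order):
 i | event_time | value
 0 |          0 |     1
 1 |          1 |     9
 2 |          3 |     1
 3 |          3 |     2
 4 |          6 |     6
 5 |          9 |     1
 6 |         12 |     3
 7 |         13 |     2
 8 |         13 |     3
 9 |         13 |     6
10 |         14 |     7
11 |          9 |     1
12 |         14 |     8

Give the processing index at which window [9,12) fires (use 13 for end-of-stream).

i=0 t=0 v=1: → [0,3); WM=-2
i=1 t=1 v=9: → [0,3); WM=-1
i=2 t=3 v=1: → [3,6); WM=1
i=3 t=3 v=2: → [3,6); WM=1
i=4 t=6 v=6: → [6,9); WM=4; [0,3) fires=9
i=5 t=9 v=1: → [9,12); WM=7; [3,6) fires=2
i=6 t=12 v=3: → [12,15); WM=10; [6,9) fires=6
i=7 t=13 v=2: → [12,15); WM=11
i=8 t=13 v=3: → [12,15); WM=11
i=9 t=13 v=6: → [12,15); WM=11
i=10 t=14 v=7: → [12,15); WM=12; [9,12) fires=1
i=11 t=9 v=1: DROP (t<12-1); WM=12
i=12 t=14 v=8: → [12,15); WM=12

10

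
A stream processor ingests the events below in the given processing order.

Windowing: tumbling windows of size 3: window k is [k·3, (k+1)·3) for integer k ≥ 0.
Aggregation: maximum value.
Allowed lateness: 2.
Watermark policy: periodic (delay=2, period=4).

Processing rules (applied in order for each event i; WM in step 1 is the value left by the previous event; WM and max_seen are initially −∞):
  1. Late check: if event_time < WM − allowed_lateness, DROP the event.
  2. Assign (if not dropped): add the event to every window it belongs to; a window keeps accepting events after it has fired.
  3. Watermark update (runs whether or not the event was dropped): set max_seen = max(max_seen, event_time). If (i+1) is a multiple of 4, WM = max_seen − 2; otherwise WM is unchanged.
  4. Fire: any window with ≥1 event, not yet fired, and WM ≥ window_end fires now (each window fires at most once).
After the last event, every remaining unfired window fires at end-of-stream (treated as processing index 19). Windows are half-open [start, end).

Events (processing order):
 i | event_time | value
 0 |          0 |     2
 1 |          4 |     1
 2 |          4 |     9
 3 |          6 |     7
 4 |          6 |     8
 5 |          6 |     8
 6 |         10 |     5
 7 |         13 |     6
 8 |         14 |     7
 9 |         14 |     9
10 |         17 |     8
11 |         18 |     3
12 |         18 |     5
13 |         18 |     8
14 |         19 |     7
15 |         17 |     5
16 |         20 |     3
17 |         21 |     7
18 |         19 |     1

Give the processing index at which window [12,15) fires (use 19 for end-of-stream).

i=0 t=0 v=2: → [0,3); WM=−∞
i=1 t=4 v=1: → [3,6); WM=−∞
i=2 t=4 v=9: → [3,6); WM=−∞
i=3 t=6 v=7: → [6,9); WM=4; [0,3) fires=2
i=4 t=6 v=8: → [6,9); WM=4
i=5 t=6 v=8: → [6,9); WM=4
i=6 t=10 v=5: → [9,12); WM=4
i=7 t=13 v=6: → [12,15); WM=11; [3,6) fires=9 [6,9) fires=8
i=8 t=14 v=7: → [12,15); WM=11
i=9 t=14 v=9: → [12,15); WM=11
i=10 t=17 v=8: → [15,18); WM=11
i=11 t=18 v=3: → [18,21); WM=16; [9,12) fires=5 [12,15) fires=9
i=12 t=18 v=5: → [18,21); WM=16
i=13 t=18 v=8: → [18,21); WM=16
i=14 t=19 v=7: → [18,21); WM=16
i=15 t=17 v=5: → [15,18); WM=17
i=16 t=20 v=3: → [18,21); WM=17
i=17 t=21 v=7: → [21,24); WM=17
i=18 t=19 v=1: → [18,21); WM=17

11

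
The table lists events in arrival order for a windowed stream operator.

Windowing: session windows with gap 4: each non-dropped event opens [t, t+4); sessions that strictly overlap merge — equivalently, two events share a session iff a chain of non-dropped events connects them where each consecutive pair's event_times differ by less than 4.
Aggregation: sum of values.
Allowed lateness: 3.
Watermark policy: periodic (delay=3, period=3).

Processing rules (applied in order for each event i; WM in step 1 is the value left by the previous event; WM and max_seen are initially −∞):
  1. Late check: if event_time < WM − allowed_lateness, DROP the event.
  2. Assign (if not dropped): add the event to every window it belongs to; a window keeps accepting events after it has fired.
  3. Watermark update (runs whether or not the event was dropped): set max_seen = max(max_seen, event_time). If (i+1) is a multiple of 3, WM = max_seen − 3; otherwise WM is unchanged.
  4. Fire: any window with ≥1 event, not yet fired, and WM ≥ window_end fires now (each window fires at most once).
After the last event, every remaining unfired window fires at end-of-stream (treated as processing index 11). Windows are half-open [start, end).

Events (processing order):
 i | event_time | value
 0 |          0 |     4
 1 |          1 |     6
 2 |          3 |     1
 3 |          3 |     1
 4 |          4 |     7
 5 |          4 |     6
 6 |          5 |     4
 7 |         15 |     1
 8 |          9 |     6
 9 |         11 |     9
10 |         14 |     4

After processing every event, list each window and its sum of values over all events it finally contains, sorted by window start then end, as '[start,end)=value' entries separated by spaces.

[0,9)=29 [9,19)=20

i=0 t=0 v=4: → [0,4); WM=−∞
i=1 t=1 v=6: → [0,5); WM=−∞
i=2 t=3 v=1: → [0,7); WM=0
i=3 t=3 v=1: → [0,7); WM=0
i=4 t=4 v=7: → [0,8); WM=0
i=5 t=4 v=6: → [0,8); WM=1
i=6 t=5 v=4: → [0,9); WM=1
i=7 t=15 v=1: → [15,19); WM=1
i=8 t=9 v=6: → [9,13); WM=12
i=9 t=11 v=9: → [9,15); WM=12
i=10 t=14 v=4: → [9,19); WM=12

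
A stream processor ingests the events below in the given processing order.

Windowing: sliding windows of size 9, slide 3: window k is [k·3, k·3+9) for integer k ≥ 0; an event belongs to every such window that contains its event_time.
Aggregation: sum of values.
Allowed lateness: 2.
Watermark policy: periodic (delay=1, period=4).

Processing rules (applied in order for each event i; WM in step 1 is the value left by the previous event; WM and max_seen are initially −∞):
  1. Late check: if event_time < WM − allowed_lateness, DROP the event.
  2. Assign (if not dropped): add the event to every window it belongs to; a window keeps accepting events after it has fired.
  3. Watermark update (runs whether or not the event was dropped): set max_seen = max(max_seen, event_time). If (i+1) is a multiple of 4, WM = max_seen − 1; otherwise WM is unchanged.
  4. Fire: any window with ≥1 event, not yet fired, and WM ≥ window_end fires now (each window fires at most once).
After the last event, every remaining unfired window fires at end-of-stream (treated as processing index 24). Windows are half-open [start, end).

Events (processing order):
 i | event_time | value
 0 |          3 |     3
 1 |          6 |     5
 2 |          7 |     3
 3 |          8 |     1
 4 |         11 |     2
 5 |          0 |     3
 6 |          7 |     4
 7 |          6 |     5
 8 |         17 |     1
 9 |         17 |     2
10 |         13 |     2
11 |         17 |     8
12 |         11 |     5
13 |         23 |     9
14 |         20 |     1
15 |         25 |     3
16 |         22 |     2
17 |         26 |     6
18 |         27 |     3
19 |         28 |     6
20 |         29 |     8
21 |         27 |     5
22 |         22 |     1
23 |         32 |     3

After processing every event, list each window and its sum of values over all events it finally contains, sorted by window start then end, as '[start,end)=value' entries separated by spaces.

[0,9)=21 [3,12)=23 [6,15)=22 [9,18)=15 [12,21)=14 [15,24)=23 [18,27)=21 [21,30)=42 [24,33)=34 [27,36)=25 [30,39)=3

i=0 t=3 v=3: → [3,12),[0,9); WM=−∞
i=1 t=6 v=5: → [6,15),[3,12),[0,9); WM=−∞
i=2 t=7 v=3: → [6,15),[3,12),[0,9); WM=−∞
i=3 t=8 v=1: → [6,15),[3,12),[0,9); WM=7
i=4 t=11 v=2: → [9,18),[6,15),[3,12); WM=7
i=5 t=0 v=3: DROP (t<7-2); WM=7
i=6 t=7 v=4: → [6,15),[3,12),[0,9); WM=7
i=7 t=6 v=5: → [6,15),[3,12),[0,9); WM=10; [0,9) fires=21
i=8 t=17 v=1: → [15,24),[12,21),[9,18); WM=10
i=9 t=17 v=2: → [15,24),[12,21),[9,18); WM=10
i=10 t=13 v=2: → [12,21),[9,18),[6,15); WM=10
i=11 t=17 v=8: → [15,24),[12,21),[9,18); WM=16; [3,12) fires=23 [6,15) fires=22
i=12 t=11 v=5: DROP (t<16-2); WM=16
i=13 t=23 v=9: → [21,30),[18,27),[15,24); WM=16
i=14 t=20 v=1: → [18,27),[15,24),[12,21); WM=16
i=15 t=25 v=3: → [24,33),[21,30),[18,27); WM=24; [9,18) fires=15 [12,21) fires=14 [15,24) fires=21
i=16 t=22 v=2: → [21,30),[18,27),[15,24); WM=24
i=17 t=26 v=6: → [24,33),[21,30),[18,27); WM=24
i=18 t=27 v=3: → [27,36),[24,33),[21,30); WM=24
i=19 t=28 v=6: → [27,36),[24,33),[21,30); WM=27; [18,27) fires=21
i=20 t=29 v=8: → [27,36),[24,33),[21,30); WM=27
i=21 t=27 v=5: → [27,36),[24,33),[21,30); WM=27
i=22 t=22 v=1: DROP (t<27-2); WM=27
i=23 t=32 v=3: → [30,39),[27,36),[24,33); WM=31; [21,30) fires=42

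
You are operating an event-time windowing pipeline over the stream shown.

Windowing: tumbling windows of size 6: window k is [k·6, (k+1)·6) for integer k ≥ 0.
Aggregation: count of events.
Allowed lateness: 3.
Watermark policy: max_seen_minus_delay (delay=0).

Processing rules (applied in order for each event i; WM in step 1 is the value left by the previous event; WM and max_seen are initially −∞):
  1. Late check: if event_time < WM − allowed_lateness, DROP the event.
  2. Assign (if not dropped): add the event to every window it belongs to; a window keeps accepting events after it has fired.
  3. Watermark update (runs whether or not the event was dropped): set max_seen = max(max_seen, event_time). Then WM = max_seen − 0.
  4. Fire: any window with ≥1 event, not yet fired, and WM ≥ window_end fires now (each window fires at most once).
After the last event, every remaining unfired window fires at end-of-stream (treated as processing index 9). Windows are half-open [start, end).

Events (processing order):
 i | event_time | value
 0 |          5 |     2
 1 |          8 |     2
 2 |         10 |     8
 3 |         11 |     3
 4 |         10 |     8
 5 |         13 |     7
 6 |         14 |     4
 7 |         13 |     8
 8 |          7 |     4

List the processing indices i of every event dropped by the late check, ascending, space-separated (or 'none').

8

i=0 t=5 v=2: → [0,6); WM=5
i=1 t=8 v=2: → [6,12); WM=8; [0,6) fires=1
i=2 t=10 v=8: → [6,12); WM=10
i=3 t=11 v=3: → [6,12); WM=11
i=4 t=10 v=8: → [6,12); WM=11
i=5 t=13 v=7: → [12,18); WM=13; [6,12) fires=4
i=6 t=14 v=4: → [12,18); WM=14
i=7 t=13 v=8: → [12,18); WM=14
i=8 t=7 v=4: DROP (t<14-3); WM=14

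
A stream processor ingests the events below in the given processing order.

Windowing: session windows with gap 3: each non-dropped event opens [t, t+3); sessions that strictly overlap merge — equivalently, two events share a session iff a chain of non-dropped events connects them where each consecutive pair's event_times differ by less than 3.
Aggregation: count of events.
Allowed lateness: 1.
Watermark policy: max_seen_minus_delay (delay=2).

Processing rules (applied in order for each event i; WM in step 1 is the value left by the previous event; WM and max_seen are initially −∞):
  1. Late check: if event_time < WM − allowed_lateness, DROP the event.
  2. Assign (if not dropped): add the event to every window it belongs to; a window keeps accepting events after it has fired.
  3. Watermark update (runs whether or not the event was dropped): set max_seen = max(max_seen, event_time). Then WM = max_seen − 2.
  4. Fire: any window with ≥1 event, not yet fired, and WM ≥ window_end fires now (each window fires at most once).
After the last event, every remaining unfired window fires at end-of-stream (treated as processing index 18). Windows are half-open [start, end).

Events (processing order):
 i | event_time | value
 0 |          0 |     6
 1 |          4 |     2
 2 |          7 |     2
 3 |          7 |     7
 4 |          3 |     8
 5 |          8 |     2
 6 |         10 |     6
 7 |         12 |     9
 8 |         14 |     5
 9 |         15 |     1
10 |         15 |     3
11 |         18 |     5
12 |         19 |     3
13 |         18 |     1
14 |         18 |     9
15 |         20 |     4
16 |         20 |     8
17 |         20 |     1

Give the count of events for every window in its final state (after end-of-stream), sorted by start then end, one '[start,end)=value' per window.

[0,3)=1 [4,7)=1 [7,18)=8 [18,23)=7

i=0 t=0 v=6: → [0,3); WM=-2
i=1 t=4 v=2: → [4,7); WM=2
i=2 t=7 v=2: → [7,10); WM=5
i=3 t=7 v=7: → [7,10); WM=5
i=4 t=3 v=8: DROP (t<5-1); WM=5
i=5 t=8 v=2: → [7,11); WM=6
i=6 t=10 v=6: → [7,13); WM=8
i=7 t=12 v=9: → [7,15); WM=10
i=8 t=14 v=5: → [7,17); WM=12
i=9 t=15 v=1: → [7,18); WM=13
i=10 t=15 v=3: → [7,18); WM=13
i=11 t=18 v=5: → [18,21); WM=16
i=12 t=19 v=3: → [18,22); WM=17
i=13 t=18 v=1: → [18,22); WM=17
i=14 t=18 v=9: → [18,22); WM=17
i=15 t=20 v=4: → [18,23); WM=18
i=16 t=20 v=8: → [18,23); WM=18
i=17 t=20 v=1: → [18,23); WM=18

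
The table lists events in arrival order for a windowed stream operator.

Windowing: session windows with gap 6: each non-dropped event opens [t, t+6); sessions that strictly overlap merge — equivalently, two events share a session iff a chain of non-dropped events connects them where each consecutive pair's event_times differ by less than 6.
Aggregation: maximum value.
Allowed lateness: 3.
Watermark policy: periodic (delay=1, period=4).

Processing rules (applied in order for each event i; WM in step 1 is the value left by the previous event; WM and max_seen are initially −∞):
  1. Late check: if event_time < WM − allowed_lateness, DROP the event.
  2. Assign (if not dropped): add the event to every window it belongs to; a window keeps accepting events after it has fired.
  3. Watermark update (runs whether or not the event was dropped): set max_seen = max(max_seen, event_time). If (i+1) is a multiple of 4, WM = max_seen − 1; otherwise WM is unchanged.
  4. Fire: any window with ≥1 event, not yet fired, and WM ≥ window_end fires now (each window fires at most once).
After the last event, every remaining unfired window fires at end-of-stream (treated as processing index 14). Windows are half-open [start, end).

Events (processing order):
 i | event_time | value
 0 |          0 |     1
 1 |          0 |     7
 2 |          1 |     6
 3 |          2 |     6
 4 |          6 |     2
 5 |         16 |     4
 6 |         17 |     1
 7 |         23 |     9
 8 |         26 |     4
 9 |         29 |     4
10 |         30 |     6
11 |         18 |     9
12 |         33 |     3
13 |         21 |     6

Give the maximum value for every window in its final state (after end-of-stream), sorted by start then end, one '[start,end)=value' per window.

i=0 t=0 v=1: → [0,6); WM=−∞
i=1 t=0 v=7: → [0,6); WM=−∞
i=2 t=1 v=6: → [0,7); WM=−∞
i=3 t=2 v=6: → [0,8); WM=1
i=4 t=6 v=2: → [0,12); WM=1
i=5 t=16 v=4: → [16,22); WM=1
i=6 t=17 v=1: → [16,23); WM=1
i=7 t=23 v=9: → [23,29); WM=22
i=8 t=26 v=4: → [23,32); WM=22
i=9 t=29 v=4: → [23,35); WM=22
i=10 t=30 v=6: → [23,36); WM=22
i=11 t=18 v=9: DROP (t<22-3); WM=29
i=12 t=33 v=3: → [23,39); WM=29
i=13 t=21 v=6: DROP (t<29-3); WM=29

[0,12)=7 [16,23)=4 [23,39)=9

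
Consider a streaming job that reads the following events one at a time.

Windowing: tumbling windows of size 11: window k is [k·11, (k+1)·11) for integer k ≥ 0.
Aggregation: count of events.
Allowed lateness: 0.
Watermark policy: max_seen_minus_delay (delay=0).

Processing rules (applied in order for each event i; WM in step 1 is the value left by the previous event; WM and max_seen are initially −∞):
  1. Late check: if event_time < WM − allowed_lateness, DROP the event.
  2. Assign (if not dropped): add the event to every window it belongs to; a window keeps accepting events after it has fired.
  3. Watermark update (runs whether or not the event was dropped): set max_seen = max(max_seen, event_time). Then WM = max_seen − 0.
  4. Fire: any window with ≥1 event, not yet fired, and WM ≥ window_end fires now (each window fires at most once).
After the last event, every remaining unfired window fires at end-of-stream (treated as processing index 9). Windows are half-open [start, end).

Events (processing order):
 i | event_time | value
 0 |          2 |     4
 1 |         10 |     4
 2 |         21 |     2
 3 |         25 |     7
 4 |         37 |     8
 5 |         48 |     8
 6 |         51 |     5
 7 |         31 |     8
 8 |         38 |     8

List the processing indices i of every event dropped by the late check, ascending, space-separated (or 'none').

7 8

i=0 t=2 v=4: → [0,11); WM=2
i=1 t=10 v=4: → [0,11); WM=10
i=2 t=21 v=2: → [11,22); WM=21; [0,11) fires=2
i=3 t=25 v=7: → [22,33); WM=25; [11,22) fires=1
i=4 t=37 v=8: → [33,44); WM=37; [22,33) fires=1
i=5 t=48 v=8: → [44,55); WM=48; [33,44) fires=1
i=6 t=51 v=5: → [44,55); WM=51
i=7 t=31 v=8: DROP (t<51-0); WM=51
i=8 t=38 v=8: DROP (t<51-0); WM=51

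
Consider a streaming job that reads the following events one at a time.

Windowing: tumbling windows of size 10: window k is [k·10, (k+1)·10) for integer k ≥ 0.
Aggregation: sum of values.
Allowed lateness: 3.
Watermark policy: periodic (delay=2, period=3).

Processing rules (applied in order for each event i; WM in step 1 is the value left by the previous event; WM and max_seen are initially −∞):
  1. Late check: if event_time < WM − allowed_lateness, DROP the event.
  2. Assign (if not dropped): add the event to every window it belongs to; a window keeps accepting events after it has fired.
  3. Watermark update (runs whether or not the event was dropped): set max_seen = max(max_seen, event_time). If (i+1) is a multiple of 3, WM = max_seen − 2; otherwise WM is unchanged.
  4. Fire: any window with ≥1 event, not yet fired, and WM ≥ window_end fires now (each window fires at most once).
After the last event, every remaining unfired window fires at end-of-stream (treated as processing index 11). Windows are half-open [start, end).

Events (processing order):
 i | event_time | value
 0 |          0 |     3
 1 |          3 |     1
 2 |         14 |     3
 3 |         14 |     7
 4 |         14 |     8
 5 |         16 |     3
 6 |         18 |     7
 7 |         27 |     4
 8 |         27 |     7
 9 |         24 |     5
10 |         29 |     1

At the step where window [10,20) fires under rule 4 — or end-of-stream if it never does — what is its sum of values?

28

i=0 t=0 v=3: → [0,10); WM=−∞
i=1 t=3 v=1: → [0,10); WM=−∞
i=2 t=14 v=3: → [10,20); WM=12; [0,10) fires=4
i=3 t=14 v=7: → [10,20); WM=12
i=4 t=14 v=8: → [10,20); WM=12
i=5 t=16 v=3: → [10,20); WM=14
i=6 t=18 v=7: → [10,20); WM=14
i=7 t=27 v=4: → [20,30); WM=14
i=8 t=27 v=7: → [20,30); WM=25; [10,20) fires=28
i=9 t=24 v=5: → [20,30); WM=25
i=10 t=29 v=1: → [20,30); WM=25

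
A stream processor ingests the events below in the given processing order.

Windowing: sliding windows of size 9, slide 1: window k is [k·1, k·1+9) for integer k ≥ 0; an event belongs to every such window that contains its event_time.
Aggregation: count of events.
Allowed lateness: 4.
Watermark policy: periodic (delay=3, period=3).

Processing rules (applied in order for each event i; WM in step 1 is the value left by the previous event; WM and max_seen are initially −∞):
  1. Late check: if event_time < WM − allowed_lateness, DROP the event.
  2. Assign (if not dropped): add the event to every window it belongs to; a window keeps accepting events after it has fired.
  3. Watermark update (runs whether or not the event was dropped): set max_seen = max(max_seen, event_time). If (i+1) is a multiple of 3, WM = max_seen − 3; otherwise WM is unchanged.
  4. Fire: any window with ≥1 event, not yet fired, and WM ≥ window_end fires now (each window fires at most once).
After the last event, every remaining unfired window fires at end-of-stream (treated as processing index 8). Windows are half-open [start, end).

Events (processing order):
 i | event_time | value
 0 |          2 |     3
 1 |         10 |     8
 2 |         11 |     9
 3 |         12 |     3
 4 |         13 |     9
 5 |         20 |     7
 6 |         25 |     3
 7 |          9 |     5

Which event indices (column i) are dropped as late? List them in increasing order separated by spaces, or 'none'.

i=0 t=2 v=3: → [2,11),[1,10),[0,9); WM=−∞
i=1 t=10 v=8: → [10,19),[9,18),[8,17),[7,16),[6,15),[5,14),[4,13),[3,12),[2,11); WM=−∞
i=2 t=11 v=9: → [11,20),[10,19),[9,18),[8,17),[7,16),[6,15),[5,14),[4,13),[3,12); WM=8
i=3 t=12 v=3: → [12,21),[11,20),[10,19),[9,18),[8,17),[7,16),[6,15),[5,14),[4,13); WM=8
i=4 t=13 v=9: → [13,22),[12,21),[11,20),[10,19),[9,18),[8,17),[7,16),[6,15),[5,14); WM=8
i=5 t=20 v=7: → [20,29),[19,28),[18,27),[17,26),[16,25),[15,24),[14,23),[13,22),[12,21); WM=17; [0,9) fires=1 [1,10) fires=1 [2,11) fires=2 [3,12) fires=2 [4,13) fires=3 [5,14) fires=4 [6,15) fires=4 [7,16) fires=4 [8,17) fires=4
i=6 t=25 v=3: → [25,34),[24,33),[23,32),[22,31),[21,30),[20,29),[19,28),[18,27),[17,26); WM=17
i=7 t=9 v=5: DROP (t<17-4); WM=17

7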